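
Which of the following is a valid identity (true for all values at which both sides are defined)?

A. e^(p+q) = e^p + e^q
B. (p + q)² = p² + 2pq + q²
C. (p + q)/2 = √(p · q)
A: fails at (1, 4) — LHS = e^5 ≈ 148.4, RHS = e + e^4 ≈ 57.32.
B: holds — e.g. at (1, 3), both sides equal 16.
C: fails at (1, 5) — LHS = 3, RHS = √(5) ≈ 2.236.

Answer: B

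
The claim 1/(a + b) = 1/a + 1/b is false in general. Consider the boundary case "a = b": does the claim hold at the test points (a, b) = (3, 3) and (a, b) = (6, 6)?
At (3, 3): LHS = 1/6 ≠ RHS = 2/3
At (6, 6): LHS = 1/12 ≠ RHS = 1/3

Answer: No, fails at both test points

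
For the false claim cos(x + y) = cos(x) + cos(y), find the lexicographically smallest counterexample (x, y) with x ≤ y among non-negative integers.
Substituting (0, 0) into the claim:
LHS = cos(0 + 0) = 1
RHS = cos(0) + cos(0) = 2

Since LHS ≠ RHS, this pair disproves the claim, and no lexicographically smaller pair (x ≤ y, non-negative integers) does.

For instance (1, 2) is also a counterexample (LHS = cos(3) ≈ -0.99, RHS = cos(2) + cos(1) ≈ 0.1242), but it's lexicographically larger.

Answer: (x, y) = (0, 0)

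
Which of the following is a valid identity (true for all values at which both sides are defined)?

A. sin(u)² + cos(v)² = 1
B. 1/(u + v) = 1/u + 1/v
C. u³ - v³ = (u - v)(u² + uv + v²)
C

A: fails at (2, 3) — LHS = sin(2)² + cos(3)² ≈ 1.807, RHS = 1.
B: fails at (1, 5) — LHS = 1/6, RHS = 6/5.
C: holds — e.g. at (0, 1), both sides equal -1.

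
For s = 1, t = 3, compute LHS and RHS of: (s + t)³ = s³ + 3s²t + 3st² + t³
LHS = (1 + 3)³ = 64
RHS = 1³ + 3·1²·3 + 3·1·3² + 3³ = 64

LHS = RHS: the two sides agree.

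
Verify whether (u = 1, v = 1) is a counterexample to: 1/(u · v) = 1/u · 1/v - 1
Substituting u = 1, v = 1:
LHS = 1/(1 · 1) = 1
RHS = 1/1 · 1/1 - 1 = 0

Since LHS ≠ RHS, this pair disproves the claim.

Answer: Yes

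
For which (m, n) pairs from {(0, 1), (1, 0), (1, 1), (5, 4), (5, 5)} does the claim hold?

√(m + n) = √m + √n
(0, 1), (1, 0)

Testing each pair:
(0, 1): LHS = 1, RHS = 1 → holds
(1, 0): LHS = 1, RHS = 1 → holds
(1, 1): LHS = √(2) ≈ 1.414, RHS = 2 → fails
(5, 4): LHS = 3, RHS = 2 + √(5) ≈ 4.236 → fails
(5, 5): LHS = √(10) ≈ 3.162, RHS = 2·√(5) ≈ 4.472 → fails

2 of 5 pairs satisfy the claim.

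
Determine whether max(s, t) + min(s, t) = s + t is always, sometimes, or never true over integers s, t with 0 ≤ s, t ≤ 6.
The identity holds for every pair in the range. For instance at (s, t) = (6, 6): both sides equal 12.

Answer: Always true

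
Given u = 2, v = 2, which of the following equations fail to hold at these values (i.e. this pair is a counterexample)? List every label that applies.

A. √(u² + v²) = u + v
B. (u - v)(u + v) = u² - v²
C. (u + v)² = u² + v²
A, C

Evaluating each claim at the given values:
A. LHS = 2·√(2) ≈ 2.828, RHS = 4 → fails here (LHS ≠ RHS)
B. LHS = 0, RHS = 0 → holds here (LHS = RHS)
C. LHS = 16, RHS = 8 → fails here (LHS ≠ RHS)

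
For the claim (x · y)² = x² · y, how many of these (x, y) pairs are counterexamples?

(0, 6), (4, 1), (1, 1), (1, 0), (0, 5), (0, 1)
Testing each pair:
(0, 6): LHS = 0, RHS = 0 → satisfies claim
(4, 1): LHS = 16, RHS = 16 → satisfies claim
(1, 1): LHS = 1, RHS = 1 → satisfies claim
(1, 0): LHS = 0, RHS = 0 → satisfies claim
(0, 5): LHS = 0, RHS = 0 → satisfies claim
(0, 1): LHS = 0, RHS = 0 → satisfies claim

That makes 0 counterexamples.

Answer: 0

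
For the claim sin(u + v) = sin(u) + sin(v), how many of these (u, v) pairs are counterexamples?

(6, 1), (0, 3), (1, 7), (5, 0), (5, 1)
3

Testing each pair:
(6, 1): LHS = sin(7) ≈ 0.657, RHS = sin(6) + sin(1) ≈ 0.5621 → counterexample
(0, 3): LHS = sin(3) ≈ 0.1411, RHS = sin(3) ≈ 0.1411 → satisfies claim
(1, 7): LHS = sin(8) ≈ 0.9894, RHS = sin(7) + sin(1) ≈ 1.498 → counterexample
(5, 0): LHS = sin(5) ≈ -0.9589, RHS = sin(5) ≈ -0.9589 → satisfies claim
(5, 1): LHS = sin(6) ≈ -0.2794, RHS = sin(5) + sin(1) ≈ -0.1175 → counterexample

That makes 3 counterexamples.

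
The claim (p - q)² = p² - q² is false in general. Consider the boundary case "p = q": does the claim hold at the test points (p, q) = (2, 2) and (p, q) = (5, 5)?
Yes, holds at both test points

At (2, 2): LHS = 0, RHS = 0 → equal
At (5, 5): LHS = 0, RHS = 0 → equal

So the claim does hold at both of these boundary points, even though it is not an identity.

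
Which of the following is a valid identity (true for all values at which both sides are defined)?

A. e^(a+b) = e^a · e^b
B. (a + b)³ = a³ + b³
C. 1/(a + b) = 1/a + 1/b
A: holds — e.g. at (4, 6), both sides equal e^10 ≈ 22026.5.
B: fails at (1, 4) — LHS = 125, RHS = 65.
C: fails at (3, 4) — LHS = 1/7, RHS = 7/12.

Answer: A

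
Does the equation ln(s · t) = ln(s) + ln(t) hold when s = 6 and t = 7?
Substituting s = 6, t = 7:

LHS = ln(6 · 7) = ln(42) ≈ 3.738
RHS = ln(6) + ln(7) ≈ 3.738

LHS = RHS, so the equation holds at this point.

Answer: Holds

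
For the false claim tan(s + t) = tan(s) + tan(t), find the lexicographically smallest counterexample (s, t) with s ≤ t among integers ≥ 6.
(s, t) = (6, 6)

Substituting (6, 6) into the claim:
LHS = tan(6 + 6) = tan(12) ≈ -0.6359
RHS = tan(6) + tan(6) = 2·tan(6) ≈ -0.582

Since LHS ≠ RHS, this pair disproves the claim, and no lexicographically smaller pair (s ≤ t, integers ≥ 6) does.

For instance (7, 7) is also a counterexample (LHS = tan(14) ≈ 7.245, RHS = 2·tan(7) ≈ 1.743), but it's lexicographically larger.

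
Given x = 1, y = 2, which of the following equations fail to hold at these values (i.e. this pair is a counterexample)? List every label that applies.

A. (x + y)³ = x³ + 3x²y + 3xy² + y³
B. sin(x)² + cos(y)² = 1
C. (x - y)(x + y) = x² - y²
B

Evaluating each claim at the given values:
A. LHS = 27, RHS = 27 → holds here (LHS = RHS)
B. LHS = cos(2)² + sin(1)² ≈ 0.8813, RHS = 1 → fails here (LHS ≠ RHS)
C. LHS = -3, RHS = -3 → holds here (LHS = RHS)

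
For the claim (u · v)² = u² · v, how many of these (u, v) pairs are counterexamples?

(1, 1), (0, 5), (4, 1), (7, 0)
0

Testing each pair:
(1, 1): LHS = 1, RHS = 1 → satisfies claim
(0, 5): LHS = 0, RHS = 0 → satisfies claim
(4, 1): LHS = 16, RHS = 16 → satisfies claim
(7, 0): LHS = 0, RHS = 0 → satisfies claim

That makes 0 counterexamples.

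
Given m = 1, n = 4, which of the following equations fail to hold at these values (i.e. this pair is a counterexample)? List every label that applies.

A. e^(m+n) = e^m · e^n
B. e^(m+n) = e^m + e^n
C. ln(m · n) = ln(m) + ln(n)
B

Evaluating each claim at the given values:
A. LHS = e^5 ≈ 148.4, RHS = e^5 ≈ 148.4 → holds here (LHS = RHS)
B. LHS = e^5 ≈ 148.4, RHS = e + e^4 ≈ 57.32 → fails here (LHS ≠ RHS)
C. LHS = ln(4) ≈ 1.386, RHS = ln(4) ≈ 1.386 → holds here (LHS = RHS)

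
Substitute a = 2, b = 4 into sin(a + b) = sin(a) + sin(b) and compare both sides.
LHS = sin(2 + 4) = sin(6) ≈ -0.2794
RHS = sin(2) + sin(4) ≈ 0.1525

LHS ≠ RHS (they differ by about 0.4319), so the equation does not hold here.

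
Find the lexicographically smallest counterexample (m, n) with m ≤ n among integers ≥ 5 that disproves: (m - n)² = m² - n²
(m, n) = (5, 6)

At (5, 5): both sides equal 0, so it holds there.

Substituting (5, 6) into the claim:
LHS = (5 - 6)² = 1
RHS = 5² - 6² = -11

Since LHS ≠ RHS, this pair disproves the claim, and no lexicographically smaller pair (m ≤ n, integers ≥ 5) does.

For instance (11, 12) is also a counterexample (LHS = 1, RHS = -23), but it's lexicographically larger.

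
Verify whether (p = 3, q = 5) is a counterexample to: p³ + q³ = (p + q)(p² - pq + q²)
Substituting p = 3, q = 5:
LHS = 3³ + 5³ = 152
RHS = (3 + 5)(3² - 3·5 + 5²) = 152

The sides agree, so this pair does not disprove the claim.

Answer: No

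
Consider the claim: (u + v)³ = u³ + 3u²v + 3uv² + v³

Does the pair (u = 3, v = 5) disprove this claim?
Substituting u = 3, v = 5:
LHS = (3 + 5)³ = 512
RHS = 3³ + 3·3²·5 + 3·3·5² + 5³ = 512

The sides agree, so this pair does not disprove the claim.

Answer: No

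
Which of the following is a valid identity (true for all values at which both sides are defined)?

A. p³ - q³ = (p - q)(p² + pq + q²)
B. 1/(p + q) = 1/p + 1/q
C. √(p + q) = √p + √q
A

A: holds — e.g. at (1, 2), both sides equal -7.
B: fails at (2, 3) — LHS = 1/5, RHS = 5/6.
C: fails at (6, 7) — LHS = √(13) ≈ 3.606, RHS = √(6) + √(7) ≈ 5.095.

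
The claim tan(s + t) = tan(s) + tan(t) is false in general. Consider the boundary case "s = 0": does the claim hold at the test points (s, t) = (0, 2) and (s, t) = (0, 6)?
At (0, 2): LHS = tan(2) ≈ -2.185, RHS = tan(2) ≈ -2.185 → equal
At (0, 6): LHS = tan(6) ≈ -0.291, RHS = tan(6) ≈ -0.291 → equal

So the claim does hold at both of these boundary points, even though it is not an identity.

Answer: Yes, holds at both test points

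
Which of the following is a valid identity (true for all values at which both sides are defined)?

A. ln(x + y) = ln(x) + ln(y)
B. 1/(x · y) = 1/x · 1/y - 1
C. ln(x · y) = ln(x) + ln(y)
C

A: fails at (5, 8) — LHS = ln(13) ≈ 2.565, RHS = ln(5) + ln(8) ≈ 3.689.
B: fails at (2, 2) — LHS = 1/4, RHS = -3/4.
C: holds — e.g. at (4, 4), both sides equal ln(16) ≈ 2.773.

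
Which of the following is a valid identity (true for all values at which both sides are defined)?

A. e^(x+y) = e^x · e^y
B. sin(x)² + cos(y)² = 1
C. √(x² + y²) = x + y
A: holds — e.g. at (4, 5), both sides equal e^9 ≈ 8103.
B: fails at (1, 2) — LHS = cos(2)² + sin(1)² ≈ 0.8813, RHS = 1.
C: fails at (2, 2) — LHS = 2·√(2) ≈ 2.828, RHS = 4.

Answer: A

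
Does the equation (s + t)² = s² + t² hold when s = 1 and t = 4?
Substituting s = 1, t = 4:

LHS = (1 + 4)² = 25
RHS = 1² + 4² = 17

LHS ≠ RHS, so the equation does not hold at this point.

Answer: Fails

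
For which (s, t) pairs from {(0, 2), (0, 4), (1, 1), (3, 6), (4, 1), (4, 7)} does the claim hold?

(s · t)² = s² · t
Testing each pair:
(0, 2): LHS = 0, RHS = 0 → holds
(0, 4): LHS = 0, RHS = 0 → holds
(1, 1): LHS = 1, RHS = 1 → holds
(3, 6): LHS = 324, RHS = 54 → fails
(4, 1): LHS = 16, RHS = 16 → holds
(4, 7): LHS = 784, RHS = 112 → fails

4 of 6 pairs satisfy the claim.

Answer: (0, 2), (0, 4), (1, 1), (4, 1)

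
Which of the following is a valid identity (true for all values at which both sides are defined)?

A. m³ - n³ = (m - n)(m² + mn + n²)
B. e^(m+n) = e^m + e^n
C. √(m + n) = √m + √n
A

A: holds — e.g. at (0, 1), both sides equal -1.
B: fails at (1, 1) — LHS = e^2 ≈ 7.389, RHS = 2·e ≈ 5.437.
C: fails at (4, 6) — LHS = √(10) ≈ 3.162, RHS = 2 + √(6) ≈ 4.449.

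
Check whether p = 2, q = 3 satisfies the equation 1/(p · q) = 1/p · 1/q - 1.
Fails

Substituting p = 2, q = 3:

LHS = 1/(2 · 3) = 1/6
RHS = 1/2 · 1/3 - 1 = -5/6

LHS ≠ RHS, so the equation does not hold at this point.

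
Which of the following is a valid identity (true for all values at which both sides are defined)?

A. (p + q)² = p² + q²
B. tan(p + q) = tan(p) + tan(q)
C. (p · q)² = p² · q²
C

A: fails at (1, 4) — LHS = 25, RHS = 17.
B: fails at (1, 1) — LHS = tan(2) ≈ -2.185, RHS = 2·tan(1) ≈ 3.115.
C: holds — e.g. at (6, 7), both sides equal 1764.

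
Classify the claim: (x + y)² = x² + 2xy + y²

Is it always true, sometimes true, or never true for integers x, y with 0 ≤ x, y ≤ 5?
The identity holds for every pair in the range. For instance at (x, y) = (2, 1): both sides equal 9.

Answer: Always true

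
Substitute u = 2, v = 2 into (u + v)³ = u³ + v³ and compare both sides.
LHS = (2 + 2)³ = 64
RHS = 2³ + 2³ = 16

LHS ≠ RHS, so the equation does not hold here.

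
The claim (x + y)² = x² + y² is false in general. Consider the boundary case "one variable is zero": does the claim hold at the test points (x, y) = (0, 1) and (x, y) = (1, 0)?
At (0, 1): LHS = 1, RHS = 1 → equal
At (1, 0): LHS = 1, RHS = 1 → equal

So the claim does hold at both of these boundary points, even though it is not an identity.

Answer: Yes, holds at both test points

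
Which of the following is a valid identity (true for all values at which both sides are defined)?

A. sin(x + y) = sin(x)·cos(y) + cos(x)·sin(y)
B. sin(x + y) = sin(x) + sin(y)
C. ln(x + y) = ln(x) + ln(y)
A

A: holds — e.g. at (3, 4), both sides equal sin(7) ≈ 0.657.
B: fails at (4, 6) — LHS = sin(10) ≈ -0.544, RHS = sin(4) + sin(6) ≈ -1.036.
C: fails at (5, 5) — LHS = ln(10) ≈ 2.303, RHS = 2·ln(5) ≈ 3.219.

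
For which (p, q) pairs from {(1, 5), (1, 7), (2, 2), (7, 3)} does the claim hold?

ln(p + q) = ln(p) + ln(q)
Testing each pair:
(1, 5): LHS = ln(6) ≈ 1.792, RHS = ln(5) ≈ 1.609 → fails
(1, 7): LHS = ln(8) ≈ 2.079, RHS = ln(7) ≈ 1.946 → fails
(2, 2): LHS = ln(4) ≈ 1.386, RHS = 2·ln(2) ≈ 1.386 → holds
(7, 3): LHS = ln(10) ≈ 2.303, RHS = ln(3) + ln(7) ≈ 3.045 → fails

1 of 4 pairs satisfies the claim.

Answer: (2, 2)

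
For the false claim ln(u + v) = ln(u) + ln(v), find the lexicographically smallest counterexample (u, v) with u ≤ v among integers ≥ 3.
Substituting (3, 3) into the claim:
LHS = ln(3 + 3) = ln(6) ≈ 1.792
RHS = ln(3) + ln(3) = 2·ln(3) ≈ 2.197

Since LHS ≠ RHS, this pair disproves the claim, and no lexicographically smaller pair (u ≤ v, integers ≥ 3) does.

For instance (3, 5) is also a counterexample (LHS = ln(8) ≈ 2.079, RHS = ln(3) + ln(5) ≈ 2.708), but it's lexicographically larger.

Answer: (u, v) = (3, 3)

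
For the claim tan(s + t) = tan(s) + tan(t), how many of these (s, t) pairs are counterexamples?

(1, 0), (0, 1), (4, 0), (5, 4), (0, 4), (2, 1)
Testing each pair:
(1, 0): LHS = tan(1) ≈ 1.557, RHS = tan(1) ≈ 1.557 → satisfies claim
(0, 1): LHS = tan(1) ≈ 1.557, RHS = tan(1) ≈ 1.557 → satisfies claim
(4, 0): LHS = tan(4) ≈ 1.158, RHS = tan(4) ≈ 1.158 → satisfies claim
(5, 4): LHS = tan(9) ≈ -0.4523, RHS = tan(5) + tan(4) ≈ -2.223 → counterexample
(0, 4): LHS = tan(4) ≈ 1.158, RHS = tan(4) ≈ 1.158 → satisfies claim
(2, 1): LHS = tan(3) ≈ -0.1425, RHS = tan(2) + tan(1) ≈ -0.6276 → counterexample

That makes 2 counterexamples.

Answer: 2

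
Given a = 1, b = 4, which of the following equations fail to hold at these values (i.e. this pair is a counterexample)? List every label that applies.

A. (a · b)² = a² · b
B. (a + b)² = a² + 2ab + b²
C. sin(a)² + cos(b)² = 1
Evaluating each claim at the given values:
A. LHS = 16, RHS = 4 → fails here (LHS ≠ RHS)
B. LHS = 25, RHS = 25 → holds here (LHS = RHS)
C. LHS = cos(4)² + sin(1)² ≈ 1.135, RHS = 1 → fails here (LHS ≠ RHS)

Answer: A, C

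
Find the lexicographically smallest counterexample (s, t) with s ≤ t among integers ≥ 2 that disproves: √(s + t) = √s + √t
(s, t) = (2, 2)

Substituting (2, 2) into the claim:
LHS = √(2 + 2) = 2
RHS = √2 + √2 = 2·√(2) ≈ 2.828

Since LHS ≠ RHS, this pair disproves the claim, and no lexicographically smaller pair (s ≤ t, integers ≥ 2) does.

For instance (4, 5) is also a counterexample (LHS = 3, RHS = 2 + √(5) ≈ 4.236), but it's lexicographically larger.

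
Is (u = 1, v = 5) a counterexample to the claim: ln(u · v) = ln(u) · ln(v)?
Substituting u = 1, v = 5:
LHS = ln(1 · 5) = ln(5) ≈ 1.609
RHS = ln(1) · ln(5) = 0

Since LHS ≠ RHS, this pair disproves the claim.

Answer: Yes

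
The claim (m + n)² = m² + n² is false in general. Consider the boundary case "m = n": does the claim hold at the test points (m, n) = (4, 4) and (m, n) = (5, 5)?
No, fails at both test points

At (4, 4): LHS = 64 ≠ RHS = 32
At (5, 5): LHS = 100 ≠ RHS = 50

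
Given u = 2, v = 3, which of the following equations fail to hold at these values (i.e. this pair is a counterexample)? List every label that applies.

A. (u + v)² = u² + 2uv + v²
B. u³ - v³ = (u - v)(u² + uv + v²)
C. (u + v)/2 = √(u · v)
C

Evaluating each claim at the given values:
A. LHS = 25, RHS = 25 → holds here (LHS = RHS)
B. LHS = -19, RHS = -19 → holds here (LHS = RHS)
C. LHS = 5/2, RHS = √(6) ≈ 2.449 → fails here (LHS ≠ RHS)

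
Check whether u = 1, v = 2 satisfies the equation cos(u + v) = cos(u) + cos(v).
Substituting u = 1, v = 2:

LHS = cos(1 + 2) = cos(3) ≈ -0.99
RHS = cos(1) + cos(2) ≈ 0.1242

LHS ≠ RHS, so the equation does not hold at this point.

Answer: Fails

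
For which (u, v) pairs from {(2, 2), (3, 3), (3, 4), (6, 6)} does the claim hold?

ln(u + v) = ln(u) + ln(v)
Testing each pair:
(2, 2): LHS = ln(4) ≈ 1.386, RHS = 2·ln(2) ≈ 1.386 → holds
(3, 3): LHS = ln(6) ≈ 1.792, RHS = 2·ln(3) ≈ 2.197 → fails
(3, 4): LHS = ln(7) ≈ 1.946, RHS = ln(3) + ln(4) ≈ 2.485 → fails
(6, 6): LHS = ln(12) ≈ 2.485, RHS = 2·ln(6) ≈ 3.584 → fails

1 of 4 pairs satisfies the claim.

Answer: (2, 2)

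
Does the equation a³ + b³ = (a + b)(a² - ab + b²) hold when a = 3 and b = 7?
Holds

Substituting a = 3, b = 7:

LHS = 3³ + 7³ = 370
RHS = (3 + 7)(3² - 3·7 + 7²) = 370

LHS = RHS, so the equation holds at this point.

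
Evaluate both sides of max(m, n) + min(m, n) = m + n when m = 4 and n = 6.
LHS = max(4, 6) + min(4, 6) = 10
RHS = 4 + 6 = 10

LHS = RHS: the two sides agree.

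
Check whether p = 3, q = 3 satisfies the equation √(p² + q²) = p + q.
Substituting p = 3, q = 3:

LHS = √(3² + 3²) = 3·√(2) ≈ 4.243
RHS = 3 + 3 = 6

LHS ≠ RHS, so the equation does not hold at this point.

Answer: Fails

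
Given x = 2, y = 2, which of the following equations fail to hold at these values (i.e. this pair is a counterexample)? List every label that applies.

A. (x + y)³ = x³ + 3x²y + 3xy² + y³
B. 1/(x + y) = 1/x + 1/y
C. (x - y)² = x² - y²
Evaluating each claim at the given values:
A. LHS = 64, RHS = 64 → holds here (LHS = RHS)
B. LHS = 1/4, RHS = 1 → fails here (LHS ≠ RHS)
C. LHS = 0, RHS = 0 → holds here (LHS = RHS)

Answer: B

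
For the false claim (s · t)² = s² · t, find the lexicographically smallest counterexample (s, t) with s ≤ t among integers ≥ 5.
Substituting (5, 5) into the claim:
LHS = (5 · 5)² = 625
RHS = 5² · 5 = 125

Since LHS ≠ RHS, this pair disproves the claim, and no lexicographically smaller pair (s ≤ t, integers ≥ 5) does.

For instance (6, 11) is also a counterexample (LHS = 4356, RHS = 396), but it's lexicographically larger.

Answer: (s, t) = (5, 5)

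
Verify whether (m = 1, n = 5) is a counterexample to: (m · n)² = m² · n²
Substituting m = 1, n = 5:
LHS = (1 · 5)² = 25
RHS = 1² · 5² = 25

The sides agree, so this pair does not disprove the claim.

Answer: No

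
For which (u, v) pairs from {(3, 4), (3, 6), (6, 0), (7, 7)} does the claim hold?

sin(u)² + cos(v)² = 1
Testing each pair:
(3, 4): LHS = sin(3)² + cos(4)² ≈ 0.4472, RHS = 1 → fails
(3, 6): LHS = sin(3)² + cos(6)² ≈ 0.9418, RHS = 1 → fails
(6, 0): LHS = sin(6)² + 1 ≈ 1.078, RHS = 1 → fails
(7, 7): LHS = sin(7)² + cos(7)² = 1, RHS = 1 → holds

1 of 4 pairs satisfies the claim.

Answer: (7, 7)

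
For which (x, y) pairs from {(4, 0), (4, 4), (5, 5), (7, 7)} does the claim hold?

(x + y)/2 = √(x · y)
Testing each pair:
(4, 0): LHS = 2, RHS = 0 → fails
(4, 4): LHS = 4, RHS = 4 → holds
(5, 5): LHS = 5, RHS = 5 → holds
(7, 7): LHS = 7, RHS = 7 → holds

3 of 4 pairs satisfy the claim.

Answer: (4, 4), (5, 5), (7, 7)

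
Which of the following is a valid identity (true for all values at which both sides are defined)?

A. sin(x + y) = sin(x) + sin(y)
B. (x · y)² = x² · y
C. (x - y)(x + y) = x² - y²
C

A: fails at (4, 6) — LHS = sin(10) ≈ -0.544, RHS = sin(4) + sin(6) ≈ -1.036.
B: fails at (1, 4) — LHS = 16, RHS = 4.
C: holds — e.g. at (4, 5), both sides equal -9.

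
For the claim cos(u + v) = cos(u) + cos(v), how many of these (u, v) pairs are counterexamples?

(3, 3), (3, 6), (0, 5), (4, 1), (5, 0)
5

Testing each pair:
(3, 3): LHS = cos(6) ≈ 0.9602, RHS = 2·cos(3) ≈ -1.98 → counterexample
(3, 6): LHS = cos(9) ≈ -0.9111, RHS = cos(3) + cos(6) ≈ -0.02982 → counterexample
(0, 5): LHS = cos(5) ≈ 0.2837, RHS = cos(5) + 1 ≈ 1.284 → counterexample
(4, 1): LHS = cos(5) ≈ 0.2837, RHS = cos(4) + cos(1) ≈ -0.1133 → counterexample
(5, 0): LHS = cos(5) ≈ 0.2837, RHS = cos(5) + 1 ≈ 1.284 → counterexample

That makes 5 counterexamples.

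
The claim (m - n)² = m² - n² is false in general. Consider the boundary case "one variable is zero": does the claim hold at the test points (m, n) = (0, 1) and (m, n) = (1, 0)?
Only at (1, 0)

At (0, 1): LHS = 1 ≠ RHS = -1
At (1, 0): LHS = 1, RHS = 1 → equal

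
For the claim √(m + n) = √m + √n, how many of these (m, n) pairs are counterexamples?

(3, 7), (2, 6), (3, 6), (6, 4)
Testing each pair:
(3, 7): LHS = √(10) ≈ 3.162, RHS = √(3) + √(7) ≈ 4.378 → counterexample
(2, 6): LHS = 2·√(2) ≈ 2.828, RHS = √(2) + √(6) ≈ 3.864 → counterexample
(3, 6): LHS = 3, RHS = √(3) + √(6) ≈ 4.182 → counterexample
(6, 4): LHS = √(10) ≈ 3.162, RHS = 2 + √(6) ≈ 4.449 → counterexample

That makes 4 counterexamples.

Answer: 4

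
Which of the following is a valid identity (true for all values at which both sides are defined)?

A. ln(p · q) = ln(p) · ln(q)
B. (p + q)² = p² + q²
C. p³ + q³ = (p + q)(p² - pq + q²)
A: fails at (1, 3) — LHS = ln(3) ≈ 1.099, RHS = 0.
B: fails at (3, 3) — LHS = 36, RHS = 18.
C: holds — e.g. at (1, 3), both sides equal 28.

Answer: C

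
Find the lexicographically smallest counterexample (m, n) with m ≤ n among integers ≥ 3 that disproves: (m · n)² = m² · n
Substituting (3, 3) into the claim:
LHS = (3 · 3)² = 81
RHS = 3² · 3 = 27

Since LHS ≠ RHS, this pair disproves the claim, and no lexicographically smaller pair (m ≤ n, integers ≥ 3) does.

For instance (5, 5) is also a counterexample (LHS = 625, RHS = 125), but it's lexicographically larger.

Answer: (m, n) = (3, 3)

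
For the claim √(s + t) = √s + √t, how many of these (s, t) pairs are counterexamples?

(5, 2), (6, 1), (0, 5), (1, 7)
3

Testing each pair:
(5, 2): LHS = √(7) ≈ 2.646, RHS = √(2) + √(5) ≈ 3.65 → counterexample
(6, 1): LHS = √(7) ≈ 2.646, RHS = 1 + √(6) ≈ 3.449 → counterexample
(0, 5): LHS = √(5) ≈ 2.236, RHS = √(5) ≈ 2.236 → satisfies claim
(1, 7): LHS = 2·√(2) ≈ 2.828, RHS = 1 + √(7) ≈ 3.646 → counterexample

That makes 3 counterexamples.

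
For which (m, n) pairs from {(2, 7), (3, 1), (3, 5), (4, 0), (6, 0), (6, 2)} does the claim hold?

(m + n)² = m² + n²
Testing each pair:
(2, 7): LHS = 81, RHS = 53 → fails
(3, 1): LHS = 16, RHS = 10 → fails
(3, 5): LHS = 64, RHS = 34 → fails
(4, 0): LHS = 16, RHS = 16 → holds
(6, 0): LHS = 36, RHS = 36 → holds
(6, 2): LHS = 64, RHS = 40 → fails

2 of 6 pairs satisfy the claim.

Answer: (4, 0), (6, 0)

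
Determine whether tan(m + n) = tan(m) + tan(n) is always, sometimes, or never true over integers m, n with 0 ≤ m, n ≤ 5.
Sometimes true

It holds at (m, n) = (0, 4) (both sides equal tan(4) ≈ 1.158), but fails at (m, n) = (3, 3) (LHS = tan(6) ≈ -0.291, RHS = 2·tan(3) ≈ -0.2851).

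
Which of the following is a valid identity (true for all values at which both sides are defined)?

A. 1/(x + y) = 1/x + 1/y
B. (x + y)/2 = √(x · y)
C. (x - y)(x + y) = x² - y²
C

A: fails at (1, 1) — LHS = 1/2, RHS = 2.
B: fails at (1, 5) — LHS = 3, RHS = √(5) ≈ 2.236.
C: holds — e.g. at (4, 4), both sides equal 0.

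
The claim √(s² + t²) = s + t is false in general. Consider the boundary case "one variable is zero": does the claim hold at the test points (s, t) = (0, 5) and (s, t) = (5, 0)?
At (0, 5): LHS = 5, RHS = 5 → equal
At (5, 0): LHS = 5, RHS = 5 → equal

So the claim does hold at both of these boundary points, even though it is not an identity.

Answer: Yes, holds at both test points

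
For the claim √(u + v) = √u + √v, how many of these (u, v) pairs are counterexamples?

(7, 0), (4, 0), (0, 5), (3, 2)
1

Testing each pair:
(7, 0): LHS = √(7) ≈ 2.646, RHS = √(7) ≈ 2.646 → satisfies claim
(4, 0): LHS = 2, RHS = 2 → satisfies claim
(0, 5): LHS = √(5) ≈ 2.236, RHS = √(5) ≈ 2.236 → satisfies claim
(3, 2): LHS = √(5) ≈ 2.236, RHS = √(2) + √(3) ≈ 3.146 → counterexample

That makes 1 counterexample.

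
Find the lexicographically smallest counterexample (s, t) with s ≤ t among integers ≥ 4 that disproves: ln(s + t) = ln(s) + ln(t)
Substituting (4, 4) into the claim:
LHS = ln(4 + 4) = ln(8) ≈ 2.079
RHS = ln(4) + ln(4) = 2·ln(4) ≈ 2.773

Since LHS ≠ RHS, this pair disproves the claim, and no lexicographically smaller pair (s ≤ t, integers ≥ 4) does.

For instance (7, 10) is also a counterexample (LHS = ln(17) ≈ 2.833, RHS = ln(7) + ln(10) ≈ 4.248), but it's lexicographically larger.

Answer: (s, t) = (4, 4)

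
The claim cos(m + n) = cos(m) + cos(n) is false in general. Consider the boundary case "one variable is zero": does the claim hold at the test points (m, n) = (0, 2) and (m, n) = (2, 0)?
At (0, 2): LHS = cos(2) ≈ -0.4161 ≠ RHS = cos(2) + 1 ≈ 0.5839
At (2, 0): LHS = cos(2) ≈ -0.4161 ≠ RHS = cos(2) + 1 ≈ 0.5839

Answer: No, fails at both test points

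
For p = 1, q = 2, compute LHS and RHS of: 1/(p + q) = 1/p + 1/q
LHS = 1/(1 + 2) = 1/3
RHS = 1/1 + 1/2 = 3/2

LHS ≠ RHS, so the equation does not hold here.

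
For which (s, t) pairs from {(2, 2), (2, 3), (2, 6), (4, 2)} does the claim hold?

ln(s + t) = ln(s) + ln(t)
Testing each pair:
(2, 2): LHS = ln(4) ≈ 1.386, RHS = 2·ln(2) ≈ 1.386 → holds
(2, 3): LHS = ln(5) ≈ 1.609, RHS = ln(2) + ln(3) ≈ 1.792 → fails
(2, 6): LHS = ln(8) ≈ 2.079, RHS = ln(2) + ln(6) ≈ 2.485 → fails
(4, 2): LHS = ln(6) ≈ 1.792, RHS = ln(2) + ln(4) ≈ 2.079 → fails

1 of 4 pairs satisfies the claim.

Answer: (2, 2)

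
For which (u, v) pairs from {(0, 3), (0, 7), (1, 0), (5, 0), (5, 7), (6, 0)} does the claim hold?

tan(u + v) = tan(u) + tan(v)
(0, 3), (0, 7), (1, 0), (5, 0), (6, 0)

Testing each pair:
(0, 3): LHS = tan(3) ≈ -0.1425, RHS = tan(3) ≈ -0.1425 → holds
(0, 7): LHS = tan(7) ≈ 0.8714, RHS = tan(7) ≈ 0.8714 → holds
(1, 0): LHS = tan(1) ≈ 1.557, RHS = tan(1) ≈ 1.557 → holds
(5, 0): LHS = tan(5) ≈ -3.381, RHS = tan(5) ≈ -3.381 → holds
(5, 7): LHS = tan(12) ≈ -0.6359, RHS = tan(5) + tan(7) ≈ -2.509 → fails
(6, 0): LHS = tan(6) ≈ -0.291, RHS = tan(6) ≈ -0.291 → holds

5 of 6 pairs satisfy the claim.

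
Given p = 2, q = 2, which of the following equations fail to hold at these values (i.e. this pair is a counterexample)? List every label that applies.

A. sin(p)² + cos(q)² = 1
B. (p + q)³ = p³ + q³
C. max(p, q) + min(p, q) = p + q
B

Evaluating each claim at the given values:
A. LHS = cos(2)² + sin(2)² = 1, RHS = 1 → holds here (LHS = RHS)
B. LHS = 64, RHS = 16 → fails here (LHS ≠ RHS)
C. LHS = 4, RHS = 4 → holds here (LHS = RHS)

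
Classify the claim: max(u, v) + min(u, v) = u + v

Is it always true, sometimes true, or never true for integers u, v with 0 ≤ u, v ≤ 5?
Always true

The identity holds for every pair in the range. For instance at (u, v) = (4, 0): both sides equal 4.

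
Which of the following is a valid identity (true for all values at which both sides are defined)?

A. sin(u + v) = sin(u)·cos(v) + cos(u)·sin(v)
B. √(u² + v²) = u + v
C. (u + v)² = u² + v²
A

A: holds — e.g. at (2, 3), both sides equal sin(5) ≈ -0.9589.
B: fails at (2, 3) — LHS = √(13) ≈ 3.606, RHS = 5.
C: fails at (1, 5) — LHS = 36, RHS = 26.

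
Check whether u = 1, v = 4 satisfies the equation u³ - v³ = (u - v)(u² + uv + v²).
Substituting u = 1, v = 4:

LHS = 1³ - 4³ = -63
RHS = (1 - 4)(1² + 1·4 + 4²) = -63

LHS = RHS, so the equation holds at this point.

Answer: Holds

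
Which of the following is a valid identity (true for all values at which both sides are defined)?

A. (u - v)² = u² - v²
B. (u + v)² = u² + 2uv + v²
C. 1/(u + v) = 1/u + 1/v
A: fails at (4, 6) — LHS = 4, RHS = -20.
B: holds — e.g. at (3, 4), both sides equal 49.
C: fails at (5, 5) — LHS = 1/10, RHS = 2/5.

Answer: B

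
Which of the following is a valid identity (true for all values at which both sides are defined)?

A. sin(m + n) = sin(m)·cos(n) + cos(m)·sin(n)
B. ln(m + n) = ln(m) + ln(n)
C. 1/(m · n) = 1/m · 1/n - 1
A

A: holds — e.g. at (2, 7), both sides equal sin(9) ≈ 0.4121.
B: fails at (2, 7) — LHS = ln(9) ≈ 2.197, RHS = ln(2) + ln(7) ≈ 2.639.
C: fails at (3, 3) — LHS = 1/9, RHS = -8/9.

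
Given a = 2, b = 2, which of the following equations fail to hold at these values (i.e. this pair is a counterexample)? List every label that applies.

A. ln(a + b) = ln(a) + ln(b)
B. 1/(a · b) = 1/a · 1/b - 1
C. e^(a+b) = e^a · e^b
Evaluating each claim at the given values:
A. LHS = ln(4) ≈ 1.386, RHS = 2·ln(2) ≈ 1.386 → holds here (LHS = RHS)
B. LHS = 1/4, RHS = -3/4 → fails here (LHS ≠ RHS)
C. LHS = e^4 ≈ 54.6, RHS = e^4 ≈ 54.6 → holds here (LHS = RHS)

Answer: B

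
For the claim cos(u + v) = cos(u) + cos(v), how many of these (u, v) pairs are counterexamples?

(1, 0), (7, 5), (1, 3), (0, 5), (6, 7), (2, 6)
Testing each pair:
(1, 0): LHS = cos(1) ≈ 0.5403, RHS = cos(1) + 1 ≈ 1.54 → counterexample
(7, 5): LHS = cos(12) ≈ 0.8439, RHS = cos(5) + cos(7) ≈ 1.038 → counterexample
(1, 3): LHS = cos(4) ≈ -0.6536, RHS = cos(3) + cos(1) ≈ -0.4497 → counterexample
(0, 5): LHS = cos(5) ≈ 0.2837, RHS = cos(5) + 1 ≈ 1.284 → counterexample
(6, 7): LHS = cos(13) ≈ 0.9074, RHS = cos(7) + cos(6) ≈ 1.714 → counterexample
(2, 6): LHS = cos(8) ≈ -0.1455, RHS = cos(2) + cos(6) ≈ 0.544 → counterexample

That makes 6 counterexamples.

Answer: 6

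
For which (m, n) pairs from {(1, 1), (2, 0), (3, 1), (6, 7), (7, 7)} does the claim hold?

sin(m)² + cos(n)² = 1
(1, 1), (7, 7)

Testing each pair:
(1, 1): LHS = cos(1)² + sin(1)² = 1, RHS = 1 → holds
(2, 0): LHS = sin(2)² + 1 ≈ 1.827, RHS = 1 → fails
(3, 1): LHS = sin(3)² + cos(1)² ≈ 0.3118, RHS = 1 → fails
(6, 7): LHS = sin(6)² + cos(7)² ≈ 0.6464, RHS = 1 → fails
(7, 7): LHS = sin(7)² + cos(7)² = 1, RHS = 1 → holds

2 of 5 pairs satisfy the claim.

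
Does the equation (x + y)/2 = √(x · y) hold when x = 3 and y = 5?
Substituting x = 3, y = 5:

LHS = (3 + 5)/2 = 4
RHS = √(3 · 5) = √(15) ≈ 3.873

LHS ≠ RHS, so the equation does not hold at this point.

Answer: Fails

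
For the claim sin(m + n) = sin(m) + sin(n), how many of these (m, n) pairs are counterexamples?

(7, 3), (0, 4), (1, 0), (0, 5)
1

Testing each pair:
(7, 3): LHS = sin(10) ≈ -0.544, RHS = sin(3) + sin(7) ≈ 0.7981 → counterexample
(0, 4): LHS = sin(4) ≈ -0.7568, RHS = sin(4) ≈ -0.7568 → satisfies claim
(1, 0): LHS = sin(1) ≈ 0.8415, RHS = sin(1) ≈ 0.8415 → satisfies claim
(0, 5): LHS = sin(5) ≈ -0.9589, RHS = sin(5) ≈ -0.9589 → satisfies claim

That makes 1 counterexample.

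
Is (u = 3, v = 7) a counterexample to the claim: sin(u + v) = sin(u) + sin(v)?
Substituting u = 3, v = 7:
LHS = sin(3 + 7) = sin(10) ≈ -0.544
RHS = sin(3) + sin(7) ≈ 0.7981

Since LHS ≠ RHS, this pair disproves the claim.

Answer: Yes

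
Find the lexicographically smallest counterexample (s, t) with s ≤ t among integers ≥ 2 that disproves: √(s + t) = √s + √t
(s, t) = (2, 2)

Substituting (2, 2) into the claim:
LHS = √(2 + 2) = 2
RHS = √2 + √2 = 2·√(2) ≈ 2.828

Since LHS ≠ RHS, this pair disproves the claim, and no lexicographically smaller pair (s ≤ t, integers ≥ 2) does.

For instance (7, 9) is also a counterexample (LHS = 4, RHS = √(7) + 3 ≈ 5.646), but it's lexicographically larger.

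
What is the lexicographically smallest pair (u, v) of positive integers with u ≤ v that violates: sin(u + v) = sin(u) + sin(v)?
(u, v) = (1, 1)

Substituting (1, 1) into the claim:
LHS = sin(1 + 1) = sin(2) ≈ 0.9093
RHS = sin(1) + sin(1) = 2·sin(1) ≈ 1.683

Since LHS ≠ RHS, this pair disproves the claim, and no lexicographically smaller pair (u ≤ v, positive integers) does.

For instance (1, 5) is also a counterexample (LHS = sin(6) ≈ -0.2794, RHS = sin(5) + sin(1) ≈ -0.1175), but it's lexicographically larger.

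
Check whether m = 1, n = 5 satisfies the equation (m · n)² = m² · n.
Substituting m = 1, n = 5:

LHS = (1 · 5)² = 25
RHS = 1² · 5 = 5

LHS ≠ RHS, so the equation does not hold at this point.

Answer: Fails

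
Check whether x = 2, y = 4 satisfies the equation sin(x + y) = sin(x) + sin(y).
Substituting x = 2, y = 4:

LHS = sin(2 + 4) = sin(6) ≈ -0.2794
RHS = sin(2) + sin(4) ≈ 0.1525

LHS ≠ RHS, so the equation does not hold at this point.

Answer: Fails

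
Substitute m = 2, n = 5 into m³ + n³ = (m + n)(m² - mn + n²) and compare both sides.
LHS = 2³ + 5³ = 133
RHS = (2 + 5)(2² - 2·5 + 5²) = 133

LHS = RHS: the two sides agree.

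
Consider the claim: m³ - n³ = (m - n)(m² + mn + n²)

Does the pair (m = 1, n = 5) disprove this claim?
No

Substituting m = 1, n = 5:
LHS = 1³ - 5³ = -124
RHS = (1 - 5)(1² + 1·5 + 5²) = -124

The sides agree, so this pair does not disprove the claim.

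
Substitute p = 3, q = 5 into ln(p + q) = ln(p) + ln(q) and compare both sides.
LHS = ln(3 + 5) = ln(8) ≈ 2.079
RHS = ln(3) + ln(5) ≈ 2.708

LHS ≠ RHS (they differ by about 0.6286), so the equation does not hold here.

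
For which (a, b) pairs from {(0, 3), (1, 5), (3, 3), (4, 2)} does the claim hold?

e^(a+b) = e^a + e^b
Testing each pair:
(0, 3): LHS = e^3 ≈ 20.09, RHS = 1 + e^3 ≈ 21.09 → fails
(1, 5): LHS = e^6 ≈ 403.4, RHS = e + e^5 ≈ 151.1 → fails
(3, 3): LHS = e^6 ≈ 403.4, RHS = 2·e^3 ≈ 40.17 → fails
(4, 2): LHS = e^6 ≈ 403.4, RHS = e^2 + e^4 ≈ 61.99 → fails

No pair satisfies the claim.

Answer: None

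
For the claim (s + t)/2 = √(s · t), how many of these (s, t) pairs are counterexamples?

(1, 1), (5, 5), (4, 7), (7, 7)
1

Testing each pair:
(1, 1): LHS = 1, RHS = 1 → satisfies claim
(5, 5): LHS = 5, RHS = 5 → satisfies claim
(4, 7): LHS = 11/2, RHS = 2·√(7) ≈ 5.292 → counterexample
(7, 7): LHS = 7, RHS = 7 → satisfies claim

That makes 1 counterexample.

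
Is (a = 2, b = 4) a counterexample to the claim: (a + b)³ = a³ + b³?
Yes

Substituting a = 2, b = 4:
LHS = (2 + 4)³ = 216
RHS = 2³ + 4³ = 72

Since LHS ≠ RHS, this pair disproves the claim.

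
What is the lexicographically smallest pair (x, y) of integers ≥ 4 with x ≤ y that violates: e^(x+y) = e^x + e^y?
Substituting (4, 4) into the claim:
LHS = e^(4+4) = e^8 ≈ 2981
RHS = e^4 + e^4 = 2·e^4 ≈ 109.2

Since LHS ≠ RHS, this pair disproves the claim, and no lexicographically smaller pair (x ≤ y, integers ≥ 4) does.

For instance (9, 9) is also a counterexample (LHS = e^18 ≈ 65659969.1, RHS = 2·e^9 ≈ 16206.2), but it's lexicographically larger.

Answer: (x, y) = (4, 4)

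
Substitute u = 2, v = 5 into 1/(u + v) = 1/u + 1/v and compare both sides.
LHS = 1/(2 + 5) = 1/7
RHS = 1/2 + 1/5 = 7/10

LHS ≠ RHS, so the equation does not hold here.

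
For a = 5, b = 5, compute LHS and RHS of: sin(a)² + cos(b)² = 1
LHS = sin(5)² + cos(5)² = 1
RHS = 1

LHS = RHS: the two sides agree.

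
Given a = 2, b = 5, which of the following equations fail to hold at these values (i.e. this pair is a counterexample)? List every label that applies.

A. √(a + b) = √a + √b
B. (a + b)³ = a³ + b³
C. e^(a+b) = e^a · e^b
Evaluating each claim at the given values:
A. LHS = √(7) ≈ 2.646, RHS = √(2) + √(5) ≈ 3.65 → fails here (LHS ≠ RHS)
B. LHS = 343, RHS = 133 → fails here (LHS ≠ RHS)
C. LHS = e^7 ≈ 1097, RHS = e^7 ≈ 1097 → holds here (LHS = RHS)

Answer: A, B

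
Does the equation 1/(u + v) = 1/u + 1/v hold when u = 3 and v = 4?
Substituting u = 3, v = 4:

LHS = 1/(3 + 4) = 1/7
RHS = 1/3 + 1/4 = 7/12

LHS ≠ RHS, so the equation does not hold at this point.

Answer: Fails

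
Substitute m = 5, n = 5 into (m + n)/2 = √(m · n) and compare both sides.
LHS = (5 + 5)/2 = 5
RHS = √(5 · 5) = 5

LHS = RHS: the two sides agree.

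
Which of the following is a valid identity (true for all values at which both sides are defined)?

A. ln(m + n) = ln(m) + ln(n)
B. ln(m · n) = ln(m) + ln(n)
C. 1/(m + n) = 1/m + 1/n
A: fails at (4, 6) — LHS = ln(10) ≈ 2.303, RHS = ln(4) + ln(6) ≈ 3.178.
B: holds — e.g. at (1, 3), both sides equal ln(3) ≈ 1.099.
C: fails at (1, 3) — LHS = 1/4, RHS = 4/3.

Answer: B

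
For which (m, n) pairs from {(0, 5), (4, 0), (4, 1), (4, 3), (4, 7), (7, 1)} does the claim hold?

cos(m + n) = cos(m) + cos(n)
Testing each pair:
(0, 5): LHS = cos(5) ≈ 0.2837, RHS = cos(5) + 1 ≈ 1.284 → fails
(4, 0): LHS = cos(4) ≈ -0.6536, RHS = cos(4) + 1 ≈ 0.3464 → fails
(4, 1): LHS = cos(5) ≈ 0.2837, RHS = cos(4) + cos(1) ≈ -0.1133 → fails
(4, 3): LHS = cos(7) ≈ 0.7539, RHS = cos(3) + cos(4) ≈ -1.644 → fails
(4, 7): LHS = cos(11) ≈ 0.004426, RHS = cos(4) + cos(7) ≈ 0.1003 → fails
(7, 1): LHS = cos(8) ≈ -0.1455, RHS = cos(1) + cos(7) ≈ 1.294 → fails

No pair satisfies the claim.

Answer: None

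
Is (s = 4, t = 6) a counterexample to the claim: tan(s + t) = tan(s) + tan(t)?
Substituting s = 4, t = 6:
LHS = tan(4 + 6) = tan(10) ≈ 0.6484
RHS = tan(4) + tan(6) ≈ 0.8668

Since LHS ≠ RHS, this pair disproves the claim.

Answer: Yes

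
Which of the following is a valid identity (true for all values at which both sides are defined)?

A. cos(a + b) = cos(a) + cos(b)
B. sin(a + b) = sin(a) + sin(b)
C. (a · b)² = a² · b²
A: fails at (6, 7) — LHS = cos(13) ≈ 0.9074, RHS = cos(7) + cos(6) ≈ 1.714.
B: fails at (3, 5) — LHS = sin(8) ≈ 0.9894, RHS = sin(5) + sin(3) ≈ -0.8178.
C: holds — e.g. at (1, 3), both sides equal 9.

Answer: C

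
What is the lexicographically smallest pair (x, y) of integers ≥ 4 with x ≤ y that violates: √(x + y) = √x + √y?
(x, y) = (4, 4)

Substituting (4, 4) into the claim:
LHS = √(4 + 4) = 2·√(2) ≈ 2.828
RHS = √4 + √4 = 4

Since LHS ≠ RHS, this pair disproves the claim, and no lexicographically smaller pair (x ≤ y, integers ≥ 4) does.

For instance (6, 9) is also a counterexample (LHS = √(15) ≈ 3.873, RHS = √(6) + 3 ≈ 5.449), but it's lexicographically larger.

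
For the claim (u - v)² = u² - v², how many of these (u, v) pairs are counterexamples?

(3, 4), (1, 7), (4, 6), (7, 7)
Testing each pair:
(3, 4): LHS = 1, RHS = -7 → counterexample
(1, 7): LHS = 36, RHS = -48 → counterexample
(4, 6): LHS = 4, RHS = -20 → counterexample
(7, 7): LHS = 0, RHS = 0 → satisfies claim

That makes 3 counterexamples.

Answer: 3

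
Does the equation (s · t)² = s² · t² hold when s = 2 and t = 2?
Holds

Substituting s = 2, t = 2:

LHS = (2 · 2)² = 16
RHS = 2² · 2² = 16

LHS = RHS, so the equation holds at this point.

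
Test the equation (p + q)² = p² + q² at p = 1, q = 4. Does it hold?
Substituting p = 1, q = 4:

LHS = (1 + 4)² = 25
RHS = 1² + 4² = 17

LHS ≠ RHS, so the equation does not hold at this point.

Answer: Fails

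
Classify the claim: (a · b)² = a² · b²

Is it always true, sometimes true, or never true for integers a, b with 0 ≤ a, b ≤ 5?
The identity holds for every pair in the range. For instance at (a, b) = (2, 1): both sides equal 4.

Answer: Always true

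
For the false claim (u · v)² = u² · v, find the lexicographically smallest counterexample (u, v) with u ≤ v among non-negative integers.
(u, v) = (1, 2)

At (0, 7): both sides equal 0, so it holds there.

Substituting (1, 2) into the claim:
LHS = (1 · 2)² = 4
RHS = 1² · 2 = 2

Since LHS ≠ RHS, this pair disproves the claim, and no lexicographically smaller pair (u ≤ v, non-negative integers) does.

For instance (1, 3) is also a counterexample (LHS = 9, RHS = 3), but it's lexicographically larger.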